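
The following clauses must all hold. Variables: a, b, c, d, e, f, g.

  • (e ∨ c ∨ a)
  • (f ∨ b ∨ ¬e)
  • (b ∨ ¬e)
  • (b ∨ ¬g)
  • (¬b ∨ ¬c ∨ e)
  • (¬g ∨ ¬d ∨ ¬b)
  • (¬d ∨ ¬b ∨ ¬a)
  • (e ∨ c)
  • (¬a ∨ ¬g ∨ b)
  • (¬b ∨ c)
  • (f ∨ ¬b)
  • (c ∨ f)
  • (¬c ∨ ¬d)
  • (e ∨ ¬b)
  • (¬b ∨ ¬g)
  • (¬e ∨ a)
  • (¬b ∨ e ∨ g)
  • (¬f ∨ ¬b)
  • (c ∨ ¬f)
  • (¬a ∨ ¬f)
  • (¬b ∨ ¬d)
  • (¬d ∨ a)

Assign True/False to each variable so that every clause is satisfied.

a=1, b=0, c=1, d=0, e=0, f=0, g=0

Check each clause:
  1. (a ∨ c ∨ e) — a is true.
  2. (b ∨ f ∨ ¬e) — ¬e is true.
  3. (b ∨ ¬e) — ¬e is true.
  4. (b ∨ ¬g) — ¬g is true.
  5. (¬b ∨ ¬c ∨ e) — ¬b is true.
  6. (¬d ∨ ¬g ∨ ¬b) — ¬g is true.
  7. (¬b ∨ ¬d ∨ ¬a) — ¬d is true.
  8. (c ∨ e) — c is true.
  9. (b ∨ ¬g ∨ ¬a) — ¬g is true.
  10. (c ∨ ¬b) — c is true.
  11. (f ∨ ¬b) — ¬b is true.
  12. (f ∨ c) — c is true.
  13. (¬c ∨ ¬d) — ¬d is true.
  14. (¬b ∨ e) — ¬b is true.
  15. (¬g ∨ ¬b) — ¬g is true.
  16. (a ∨ ¬e) — a is true.
  17. (e ∨ g ∨ ¬b) — ¬b is true.
  18. (¬b ∨ ¬f) — ¬f is true.
  19. (¬f ∨ c) — ¬f is true.
  20. (¬f ∨ ¬a) — ¬f is true.
  21. (¬d ∨ ¬b) — ¬d is true.
  22. (a ∨ ¬d) — a is true.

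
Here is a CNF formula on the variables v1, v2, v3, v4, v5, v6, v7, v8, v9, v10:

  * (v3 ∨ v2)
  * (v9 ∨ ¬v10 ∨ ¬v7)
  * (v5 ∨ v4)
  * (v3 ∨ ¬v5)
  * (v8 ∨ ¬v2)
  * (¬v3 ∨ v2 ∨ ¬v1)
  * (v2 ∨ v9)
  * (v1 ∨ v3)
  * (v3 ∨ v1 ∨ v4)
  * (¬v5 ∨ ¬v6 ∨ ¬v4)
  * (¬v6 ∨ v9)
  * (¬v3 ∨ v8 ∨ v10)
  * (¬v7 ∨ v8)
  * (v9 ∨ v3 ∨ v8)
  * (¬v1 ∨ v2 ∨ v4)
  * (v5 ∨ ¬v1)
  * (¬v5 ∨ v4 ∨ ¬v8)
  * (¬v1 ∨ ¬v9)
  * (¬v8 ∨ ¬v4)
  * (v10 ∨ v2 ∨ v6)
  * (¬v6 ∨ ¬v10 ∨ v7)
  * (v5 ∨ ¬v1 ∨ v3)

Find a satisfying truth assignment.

v1=False, v2=False, v3=True, v4=False, v5=True, v6=False, v7=False, v8=False, v9=True, v10=True

Branch on v1: take v1 = False.
  then v3 is forced to True.
For the remaining variables, v2 = False, v4 = False, v5 = True, v6 = False, v7 = False, v8 = False, v9 = True, v10 = True works.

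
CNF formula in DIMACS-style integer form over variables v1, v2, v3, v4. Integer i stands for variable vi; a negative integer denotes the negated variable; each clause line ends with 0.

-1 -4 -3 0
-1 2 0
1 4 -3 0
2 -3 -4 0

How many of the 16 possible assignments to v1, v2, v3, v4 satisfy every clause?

Split on v1, then v3.
  v1=1, v3=1: remaining (v2,v4) ∈ {(1,0)} — 1.
  v1=1, v3=0: remaining (v2,v4) ∈ {(1,0); (1,1)} — 2.
  v1=0, v3=1: remaining (v2,v4) ∈ {(1,1)} — 1.
  v1=0, v3=0: remaining (v2,v4) ∈ {(0,0); (0,1); (1,0); (1,1)} — 4.
Total: 1 + 2 + 1 + 4 = 8.

8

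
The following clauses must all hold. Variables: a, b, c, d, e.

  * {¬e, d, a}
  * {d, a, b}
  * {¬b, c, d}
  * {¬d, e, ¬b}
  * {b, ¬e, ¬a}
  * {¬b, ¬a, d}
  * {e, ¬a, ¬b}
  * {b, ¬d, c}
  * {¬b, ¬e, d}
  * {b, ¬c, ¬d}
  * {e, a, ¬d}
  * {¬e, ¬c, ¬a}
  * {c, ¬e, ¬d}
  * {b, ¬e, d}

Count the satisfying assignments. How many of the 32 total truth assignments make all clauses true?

Satisfying assignments:
  a=F b=T c=T d=F e=F
  a=F b=T c=T d=T e=T
  a=T b=F c=F d=F e=F
  a=T b=F c=T d=F e=F
That's 4 in total.

4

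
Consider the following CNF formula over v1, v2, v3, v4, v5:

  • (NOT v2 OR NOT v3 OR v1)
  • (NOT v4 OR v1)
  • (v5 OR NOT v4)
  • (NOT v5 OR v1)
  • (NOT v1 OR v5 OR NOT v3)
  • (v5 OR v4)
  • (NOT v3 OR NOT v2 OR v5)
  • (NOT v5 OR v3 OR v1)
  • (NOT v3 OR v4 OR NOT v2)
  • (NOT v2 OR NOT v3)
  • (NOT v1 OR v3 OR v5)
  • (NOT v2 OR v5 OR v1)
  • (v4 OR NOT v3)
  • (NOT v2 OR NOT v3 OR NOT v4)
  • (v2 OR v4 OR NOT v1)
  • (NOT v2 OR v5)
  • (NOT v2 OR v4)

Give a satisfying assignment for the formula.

Branch on v1: take v1 = True.
Branch on v2: take v2 = False.
  then v4 is forced to True.
  then v5 is forced to True.
v3 is now unconstrained; take v3 = True.
Every clause has at least one true literal under this assignment.

v1=T  v2=F  v3=T  v4=T  v5=T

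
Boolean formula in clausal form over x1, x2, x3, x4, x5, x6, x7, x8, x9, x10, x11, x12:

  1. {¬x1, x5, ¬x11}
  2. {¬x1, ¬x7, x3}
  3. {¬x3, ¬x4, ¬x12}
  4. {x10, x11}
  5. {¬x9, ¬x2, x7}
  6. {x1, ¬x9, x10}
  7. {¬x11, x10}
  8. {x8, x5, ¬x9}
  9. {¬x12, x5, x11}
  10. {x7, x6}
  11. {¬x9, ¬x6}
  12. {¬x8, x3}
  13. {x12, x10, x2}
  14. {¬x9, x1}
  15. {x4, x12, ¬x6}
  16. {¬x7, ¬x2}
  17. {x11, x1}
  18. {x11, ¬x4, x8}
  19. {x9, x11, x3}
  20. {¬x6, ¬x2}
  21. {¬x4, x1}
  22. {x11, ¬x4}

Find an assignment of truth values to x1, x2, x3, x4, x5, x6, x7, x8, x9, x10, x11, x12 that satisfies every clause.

x1=T, x2=F, x3=T, x4=T, x5=T, x6=F, x7=T, x8=T, x9=T, x10=T, x11=T, x12=F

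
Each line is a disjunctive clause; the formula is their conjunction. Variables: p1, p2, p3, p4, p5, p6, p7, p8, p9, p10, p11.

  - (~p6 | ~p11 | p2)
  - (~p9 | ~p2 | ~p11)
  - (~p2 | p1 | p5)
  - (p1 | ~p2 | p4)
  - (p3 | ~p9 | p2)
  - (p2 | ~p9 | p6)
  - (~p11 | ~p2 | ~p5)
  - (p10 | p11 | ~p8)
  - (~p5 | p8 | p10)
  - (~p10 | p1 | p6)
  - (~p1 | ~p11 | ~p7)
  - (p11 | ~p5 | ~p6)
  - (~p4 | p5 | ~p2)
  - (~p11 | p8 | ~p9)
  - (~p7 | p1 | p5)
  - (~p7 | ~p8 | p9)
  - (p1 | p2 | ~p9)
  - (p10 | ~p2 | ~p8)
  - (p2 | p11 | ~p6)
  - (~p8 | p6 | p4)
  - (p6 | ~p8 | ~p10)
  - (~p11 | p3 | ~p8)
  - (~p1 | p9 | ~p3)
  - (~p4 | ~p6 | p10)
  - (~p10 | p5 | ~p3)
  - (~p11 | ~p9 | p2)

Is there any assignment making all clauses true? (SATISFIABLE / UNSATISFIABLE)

SATISFIABLE

Pure literal: p7 appears only negated; assign p7 = False.
Try p1 = False.
For the remaining variables, p2 = False, p3 = True, p4 = False, p5 = False, p6 = False, p8 = False, p9 = False, p10 = False, p11 = False works.
So p1 = False  p2 = False  p3 = True  p4 = False  p5 = False  p6 = False  p7 = False  p8 = False  p9 = False  p10 = False  p11 = False is a satisfying assignment.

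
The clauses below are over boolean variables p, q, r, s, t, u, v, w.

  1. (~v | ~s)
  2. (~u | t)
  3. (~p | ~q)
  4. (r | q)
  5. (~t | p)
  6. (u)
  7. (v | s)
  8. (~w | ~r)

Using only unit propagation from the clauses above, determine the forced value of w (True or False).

(u) is a unit clause: u = True.
(t | ~u) with u = True leaves only t, so t = True.
(~t | p) with t = True leaves only p, so p = True.
From (~q | ~p) and p = True: q = False.
From (q | r) and q = False: r = True.
(~w | ~r): since r = True, the clause reduces to (~w). w = False.

False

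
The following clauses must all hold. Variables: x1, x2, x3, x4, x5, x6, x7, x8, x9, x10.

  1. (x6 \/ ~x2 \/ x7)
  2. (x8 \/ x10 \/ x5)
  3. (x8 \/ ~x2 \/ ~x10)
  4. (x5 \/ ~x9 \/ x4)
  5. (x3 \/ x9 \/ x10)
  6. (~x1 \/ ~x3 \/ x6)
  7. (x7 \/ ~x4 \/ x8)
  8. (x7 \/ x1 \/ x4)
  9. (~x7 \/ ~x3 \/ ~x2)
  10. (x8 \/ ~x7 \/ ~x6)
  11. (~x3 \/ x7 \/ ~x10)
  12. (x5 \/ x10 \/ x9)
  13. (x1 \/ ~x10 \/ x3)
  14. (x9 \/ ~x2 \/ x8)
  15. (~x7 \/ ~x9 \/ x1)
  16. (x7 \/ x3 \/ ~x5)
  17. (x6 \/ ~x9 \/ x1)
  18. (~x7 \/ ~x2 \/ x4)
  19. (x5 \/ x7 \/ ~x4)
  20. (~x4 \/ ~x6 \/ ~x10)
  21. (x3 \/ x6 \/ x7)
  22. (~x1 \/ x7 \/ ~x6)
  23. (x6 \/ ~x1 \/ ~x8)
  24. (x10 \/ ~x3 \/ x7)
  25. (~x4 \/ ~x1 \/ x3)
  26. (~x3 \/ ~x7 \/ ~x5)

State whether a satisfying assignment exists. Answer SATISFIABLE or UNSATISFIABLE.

SATISFIABLE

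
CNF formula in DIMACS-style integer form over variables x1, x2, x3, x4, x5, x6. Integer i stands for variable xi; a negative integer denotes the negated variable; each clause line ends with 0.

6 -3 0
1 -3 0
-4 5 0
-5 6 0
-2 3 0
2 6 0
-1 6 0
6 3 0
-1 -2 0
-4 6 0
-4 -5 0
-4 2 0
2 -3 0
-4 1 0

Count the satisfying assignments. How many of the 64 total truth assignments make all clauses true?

Satisfying assignments:
  x1=F x2=F x3=F x4=F x5=F x6=T
  x1=F x2=F x3=F x4=F x5=T x6=T
  x1=T x2=F x3=F x4=F x5=F x6=T
  x1=T x2=F x3=F x4=F x5=T x6=T
That's 4 in total.

4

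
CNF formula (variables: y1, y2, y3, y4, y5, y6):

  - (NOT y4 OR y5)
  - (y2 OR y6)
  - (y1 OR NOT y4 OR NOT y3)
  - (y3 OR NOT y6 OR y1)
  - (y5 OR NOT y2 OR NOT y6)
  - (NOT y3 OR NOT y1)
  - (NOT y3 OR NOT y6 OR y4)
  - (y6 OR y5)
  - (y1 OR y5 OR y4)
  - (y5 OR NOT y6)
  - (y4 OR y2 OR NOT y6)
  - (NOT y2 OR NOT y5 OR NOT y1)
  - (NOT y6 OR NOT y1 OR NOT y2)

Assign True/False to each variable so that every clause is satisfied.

y1=False  y2=True  y3=True  y4=False  y5=True  y6=False

Check each clause:
  1. (NOT y4 OR y5) — NOT y4 is true.
  2. (y2 OR y6) — y2 is true.
  3. (NOT y4 OR NOT y3 OR y1) — NOT y4 is true.
  4. (y1 OR NOT y6 OR y3) — NOT y6 is true.
  5. (NOT y6 OR y5 OR NOT y2) — NOT y6 is true.
  6. (NOT y3 OR NOT y1) — NOT y1 is true.
  7. (NOT y3 OR NOT y6 OR y4) — NOT y6 is true.
  8. (y6 OR y5) — y5 is true.
  9. (y4 OR y5 OR y1) — y5 is true.
  10. (y5 OR NOT y6) — NOT y6 is true.
  11. (NOT y6 OR y2 OR y4) — NOT y6 is true.
  12. (NOT y5 OR NOT y1 OR NOT y2) — NOT y1 is true.
  13. (NOT y2 OR NOT y1 OR NOT y6) — NOT y6 is true.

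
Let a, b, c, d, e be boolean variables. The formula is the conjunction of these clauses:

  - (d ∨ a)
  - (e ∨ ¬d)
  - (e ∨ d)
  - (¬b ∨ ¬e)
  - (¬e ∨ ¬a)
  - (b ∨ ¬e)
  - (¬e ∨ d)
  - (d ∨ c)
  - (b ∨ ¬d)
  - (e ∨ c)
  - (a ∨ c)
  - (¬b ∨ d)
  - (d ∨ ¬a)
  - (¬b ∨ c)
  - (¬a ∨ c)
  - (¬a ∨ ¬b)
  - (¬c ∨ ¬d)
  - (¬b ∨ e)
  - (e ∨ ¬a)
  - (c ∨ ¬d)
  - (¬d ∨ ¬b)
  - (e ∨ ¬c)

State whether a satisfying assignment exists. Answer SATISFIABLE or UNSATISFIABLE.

UNSATISFIABLE

d = True:
  propagation gives e=True, b=False; an empty clause results — contradiction.
d = False:
  propagation gives a=True; an empty clause results — contradiction.
Every branch closes, so no satisfying assignment exists.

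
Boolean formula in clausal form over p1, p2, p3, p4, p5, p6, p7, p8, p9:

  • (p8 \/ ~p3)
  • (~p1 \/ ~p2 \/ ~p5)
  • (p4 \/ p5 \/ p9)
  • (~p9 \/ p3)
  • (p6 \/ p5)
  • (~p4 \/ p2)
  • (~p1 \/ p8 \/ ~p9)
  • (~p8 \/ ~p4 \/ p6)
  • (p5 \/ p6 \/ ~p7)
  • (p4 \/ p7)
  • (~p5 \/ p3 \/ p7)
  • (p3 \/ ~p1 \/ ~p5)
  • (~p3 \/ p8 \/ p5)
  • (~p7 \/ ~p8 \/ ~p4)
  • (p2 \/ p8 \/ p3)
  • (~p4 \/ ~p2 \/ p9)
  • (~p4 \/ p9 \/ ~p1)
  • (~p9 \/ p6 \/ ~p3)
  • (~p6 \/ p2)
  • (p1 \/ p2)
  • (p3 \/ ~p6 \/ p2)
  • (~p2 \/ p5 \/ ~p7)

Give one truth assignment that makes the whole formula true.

p1=False, p2=True, p3=False, p4=False, p5=True, p6=True, p7=True, p8=False, p9=False

Try p1 = False.
  then p2 is forced to True.
For the remaining variables, p3 = False, p4 = False, p5 = True, p6 = True, p7 = True, p8 = False, p9 = False works.
Check each clause:
  1. (p8 \/ ~p3) — ~p3 is true.
  2. (~p5 \/ ~p2 \/ ~p1) — ~p1 is true.
  3. (p9 \/ p4 \/ p5) — p5 is true.
  4. (~p9 \/ p3) — ~p9 is true.
  5. (p6 \/ p5) — p5 is true.
  6. (p2 \/ ~p4) — p2 is true.
  7. (~p9 \/ p8 \/ ~p1) — ~p1 is true.
  8. (p6 \/ ~p4 \/ ~p8) — ~p8 is true.
  9. (p5 \/ p6 \/ ~p7) — p5 is true.
  10. (p4 \/ p7) — p7 is true.
  11. (~p5 \/ p3 \/ p7) — p7 is true.
  12. (~p5 \/ p3 \/ ~p1) — ~p1 is true.
  13. (p5 \/ p8 \/ ~p3) — p5 is true.
  14. (~p8 \/ ~p7 \/ ~p4) — ~p8 is true.
  15. (p3 \/ p2 \/ p8) — p2 is true.
  16. (~p2 \/ ~p4 \/ p9) — ~p4 is true.
  17. (~p4 \/ ~p1 \/ p9) — ~p4 is true.
  18. (~p9 \/ ~p3 \/ p6) — ~p3 is true.
  19. (p2 \/ ~p6) — p2 is true.
  20. (p2 \/ p1) — p2 is true.
  21. (p3 \/ ~p6 \/ p2) — p2 is true.
  22. (~p2 \/ ~p7 \/ p5) — p5 is true.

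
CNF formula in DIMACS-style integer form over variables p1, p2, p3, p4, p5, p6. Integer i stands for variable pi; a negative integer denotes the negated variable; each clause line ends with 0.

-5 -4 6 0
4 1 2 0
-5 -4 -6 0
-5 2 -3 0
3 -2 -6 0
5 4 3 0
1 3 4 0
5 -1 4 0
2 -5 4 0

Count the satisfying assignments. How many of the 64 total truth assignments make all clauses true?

21

Case analysis on p4 and p5:
  p4=1, p5=1: a clause becomes empty — 0.
  p4=1, p5=0: p1 free; 7 ways for (p2,p3,p6) × 2^1 = 14.
  p4=0, p5=1: 5 of the 16 assignments to (p1,p2,p3,p6) work.
  p4=0, p5=0: remaining (p1,p2,p3,p6) ∈ {(0,1,1,0); (0,1,1,1)} — 2.
Total: 0 + 14 + 5 + 2 = 21.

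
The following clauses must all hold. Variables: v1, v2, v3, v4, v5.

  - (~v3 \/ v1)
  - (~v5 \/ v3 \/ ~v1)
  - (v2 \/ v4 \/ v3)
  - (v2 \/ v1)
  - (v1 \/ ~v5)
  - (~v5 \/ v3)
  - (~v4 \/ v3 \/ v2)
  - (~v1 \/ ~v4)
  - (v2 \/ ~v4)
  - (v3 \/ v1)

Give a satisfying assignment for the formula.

v1=True  v2=False  v3=True  v4=False  v5=False

Check each clause:
  1. (v1 \/ ~v3) — v1 is true.
  2. (~v5 \/ ~v1 \/ v3) — v3 is true.
  3. (v4 \/ v2 \/ v3) — v3 is true.
  4. (v1 \/ v2) — v1 is true.
  5. (~v5 \/ v1) — v1 is true.
  6. (~v5 \/ v3) — v3 is true.
  7. (v2 \/ ~v4 \/ v3) — v3 is true.
  8. (~v4 \/ ~v1) — ~v4 is true.
  9. (~v4 \/ v2) — ~v4 is true.
  10. (v3 \/ v1) — v1 is true.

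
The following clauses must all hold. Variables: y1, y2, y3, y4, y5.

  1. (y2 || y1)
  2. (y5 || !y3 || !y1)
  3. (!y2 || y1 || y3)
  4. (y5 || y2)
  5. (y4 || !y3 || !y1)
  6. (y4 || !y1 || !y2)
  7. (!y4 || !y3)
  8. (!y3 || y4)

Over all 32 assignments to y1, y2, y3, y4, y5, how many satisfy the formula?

Satisfying assignments:
  y1=T y2=F y3=F y4=F y5=T
  y1=T y2=F y3=F y4=T y5=T
  y1=T y2=T y3=F y4=T y5=F
  y1=T y2=T y3=F y4=T y5=T
Count: 4.

4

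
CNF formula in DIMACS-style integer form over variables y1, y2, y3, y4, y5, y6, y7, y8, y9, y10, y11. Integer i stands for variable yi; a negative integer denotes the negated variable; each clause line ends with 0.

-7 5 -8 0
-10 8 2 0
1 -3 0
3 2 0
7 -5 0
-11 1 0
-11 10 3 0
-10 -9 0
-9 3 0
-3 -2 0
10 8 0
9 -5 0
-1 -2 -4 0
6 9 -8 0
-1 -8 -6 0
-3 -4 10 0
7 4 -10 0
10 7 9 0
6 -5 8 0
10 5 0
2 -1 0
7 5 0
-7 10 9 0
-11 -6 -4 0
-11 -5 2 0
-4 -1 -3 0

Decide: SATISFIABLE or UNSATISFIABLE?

SATISFIABLE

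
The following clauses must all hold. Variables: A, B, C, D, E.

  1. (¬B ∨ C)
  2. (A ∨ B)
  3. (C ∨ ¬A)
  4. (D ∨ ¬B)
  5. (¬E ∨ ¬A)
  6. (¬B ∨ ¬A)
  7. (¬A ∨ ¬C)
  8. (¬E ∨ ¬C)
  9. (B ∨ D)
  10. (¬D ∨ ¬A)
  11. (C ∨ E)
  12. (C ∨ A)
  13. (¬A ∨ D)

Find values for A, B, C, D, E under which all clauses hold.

A = False  B = True  C = True  D = True  E = False

Branch on A: take A = False.
  then B is forced to True.
  then C is forced to True.
  then D is forced to True.
  then E is forced to False.
Every clause has at least one true literal under this assignment.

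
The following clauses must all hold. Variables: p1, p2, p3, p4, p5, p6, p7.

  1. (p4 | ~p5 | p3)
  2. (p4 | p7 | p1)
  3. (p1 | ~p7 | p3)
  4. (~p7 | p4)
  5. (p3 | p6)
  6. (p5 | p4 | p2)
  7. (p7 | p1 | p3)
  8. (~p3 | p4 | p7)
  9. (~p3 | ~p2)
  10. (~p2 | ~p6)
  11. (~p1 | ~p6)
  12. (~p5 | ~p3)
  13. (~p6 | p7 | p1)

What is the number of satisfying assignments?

5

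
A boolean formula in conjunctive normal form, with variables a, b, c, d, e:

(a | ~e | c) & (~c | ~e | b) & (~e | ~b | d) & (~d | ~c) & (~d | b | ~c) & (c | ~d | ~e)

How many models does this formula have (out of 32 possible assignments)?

Split on c, then d.
  c=1, d=1: a clause becomes empty — 0.
  c=1, d=0: remaining (a,b,e) ∈ {(0,0,0); (0,1,0); (1,0,0); (1,1,0)} — 4.
  c=0, d=1: remaining (a,b,e) ∈ {(0,0,0); (0,1,0); (1,0,0); (1,1,0)} — 4.
  c=0, d=0: 5 of the 8 assignments to (a,b,e) work.
Total: 0 + 4 + 4 + 5 = 13.

13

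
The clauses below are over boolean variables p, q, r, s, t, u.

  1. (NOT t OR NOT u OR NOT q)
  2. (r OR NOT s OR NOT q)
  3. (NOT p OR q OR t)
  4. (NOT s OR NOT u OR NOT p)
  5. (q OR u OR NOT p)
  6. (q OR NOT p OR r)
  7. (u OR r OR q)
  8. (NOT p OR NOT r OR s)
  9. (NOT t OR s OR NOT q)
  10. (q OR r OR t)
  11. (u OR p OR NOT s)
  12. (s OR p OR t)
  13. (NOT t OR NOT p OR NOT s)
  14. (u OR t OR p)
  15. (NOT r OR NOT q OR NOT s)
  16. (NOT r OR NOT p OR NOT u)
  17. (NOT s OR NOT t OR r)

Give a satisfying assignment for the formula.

p=0, q=0, r=1, s=1, t=1, u=1

Check each clause:
  1. (NOT u OR NOT q OR NOT t) — NOT q is true.
  2. (NOT q OR NOT s OR r) — r is true.
  3. (q OR NOT p OR t) — t is true.
  4. (NOT u OR NOT s OR NOT p) — NOT p is true.
  5. (q OR u OR NOT p) — u is true.
  6. (q OR NOT p OR r) — r is true.
  7. (q OR r OR u) — r is true.
  8. (s OR NOT r OR NOT p) — s is true.
  9. (s OR NOT q OR NOT t) — s is true.
  10. (q OR r OR t) — r is true.
  11. (p OR u OR NOT s) — u is true.
  12. (t OR s OR p) — s is true.
  13. (NOT s OR NOT t OR NOT p) — NOT p is true.
  14. (u OR p OR t) — t is true.
  15. (NOT s OR NOT q OR NOT r) — NOT q is true.
  16. (NOT r OR NOT u OR NOT p) — NOT p is true.
  17. (NOT t OR NOT s OR r) — r is true.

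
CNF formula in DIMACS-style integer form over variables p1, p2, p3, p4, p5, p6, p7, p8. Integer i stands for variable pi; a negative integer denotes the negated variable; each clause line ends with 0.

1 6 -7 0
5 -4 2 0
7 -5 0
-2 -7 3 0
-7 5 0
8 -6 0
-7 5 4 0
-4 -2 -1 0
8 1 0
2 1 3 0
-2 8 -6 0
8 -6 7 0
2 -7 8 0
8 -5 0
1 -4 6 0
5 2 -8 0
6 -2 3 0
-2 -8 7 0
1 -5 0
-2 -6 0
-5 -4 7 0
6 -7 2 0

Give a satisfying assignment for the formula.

p1 = T, p2 = F, p3 = T, p4 = F, p5 = T, p6 = T, p7 = T, p8 = T

p3 occurs only positively in the remaining clauses — set p3 = True.
Set p1 = True and propagate.
For the remaining variables, p2 = False, p4 = False, p5 = True, p6 = True, p7 = True, p8 = True works.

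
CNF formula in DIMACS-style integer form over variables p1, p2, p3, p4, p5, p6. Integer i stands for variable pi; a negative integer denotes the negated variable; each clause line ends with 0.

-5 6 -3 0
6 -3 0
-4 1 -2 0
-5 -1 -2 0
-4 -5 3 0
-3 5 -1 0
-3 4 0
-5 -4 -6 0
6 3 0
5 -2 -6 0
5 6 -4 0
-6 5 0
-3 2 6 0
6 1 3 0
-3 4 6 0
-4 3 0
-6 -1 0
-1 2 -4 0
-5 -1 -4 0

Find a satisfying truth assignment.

Branch on p1: take p1 = False.
For the remaining variables, p2 = False, p3 = False, p4 = False, p5 = True, p6 = True works.
Every clause has at least one true literal under this assignment.

p1=0, p2=0, p3=0, p4=0, p5=1, p6=1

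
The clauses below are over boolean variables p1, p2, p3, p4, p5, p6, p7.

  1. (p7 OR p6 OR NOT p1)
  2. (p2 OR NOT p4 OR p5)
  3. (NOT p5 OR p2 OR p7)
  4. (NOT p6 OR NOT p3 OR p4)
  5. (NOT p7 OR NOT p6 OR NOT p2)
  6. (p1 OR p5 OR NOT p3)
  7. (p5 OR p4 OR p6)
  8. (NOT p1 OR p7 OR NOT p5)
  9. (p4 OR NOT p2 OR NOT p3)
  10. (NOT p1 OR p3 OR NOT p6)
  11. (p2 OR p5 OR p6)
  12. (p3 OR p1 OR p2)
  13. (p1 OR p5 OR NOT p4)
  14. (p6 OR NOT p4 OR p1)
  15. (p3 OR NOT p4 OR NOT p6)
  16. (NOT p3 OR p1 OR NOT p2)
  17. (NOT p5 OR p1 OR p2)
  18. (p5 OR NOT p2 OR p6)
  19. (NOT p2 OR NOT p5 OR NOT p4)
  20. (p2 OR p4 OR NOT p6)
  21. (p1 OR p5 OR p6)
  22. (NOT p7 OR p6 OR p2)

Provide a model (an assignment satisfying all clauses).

Branch on p1: take p1 = False.
The remaining clauses are satisfied by p2 = True, p3 = False, p4 = False, p5 = True, p6 = True, p7 = False.

p1 = False, p2 = True, p3 = False, p4 = False, p5 = True, p6 = True, p7 = False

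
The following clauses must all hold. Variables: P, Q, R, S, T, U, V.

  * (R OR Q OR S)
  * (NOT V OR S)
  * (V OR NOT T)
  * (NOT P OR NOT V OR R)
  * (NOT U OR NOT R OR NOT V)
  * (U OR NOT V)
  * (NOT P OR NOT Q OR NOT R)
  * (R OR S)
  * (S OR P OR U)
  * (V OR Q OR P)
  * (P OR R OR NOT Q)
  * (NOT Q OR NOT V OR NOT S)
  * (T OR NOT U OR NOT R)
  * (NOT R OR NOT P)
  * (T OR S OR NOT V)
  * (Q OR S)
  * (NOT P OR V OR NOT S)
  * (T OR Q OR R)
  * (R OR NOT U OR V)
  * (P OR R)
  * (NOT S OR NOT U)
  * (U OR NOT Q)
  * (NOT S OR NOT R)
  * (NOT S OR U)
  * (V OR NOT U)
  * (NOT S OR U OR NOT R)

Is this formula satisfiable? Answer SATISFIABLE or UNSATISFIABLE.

R = True:
  propagation gives P=False, S=False, V=False, T=False; an empty clause results — contradiction.
R = False:
  propagation gives S=True, P=True, V=False; an empty clause results — contradiction.
Every branch closes, so no satisfying assignment exists.

UNSATISFIABLE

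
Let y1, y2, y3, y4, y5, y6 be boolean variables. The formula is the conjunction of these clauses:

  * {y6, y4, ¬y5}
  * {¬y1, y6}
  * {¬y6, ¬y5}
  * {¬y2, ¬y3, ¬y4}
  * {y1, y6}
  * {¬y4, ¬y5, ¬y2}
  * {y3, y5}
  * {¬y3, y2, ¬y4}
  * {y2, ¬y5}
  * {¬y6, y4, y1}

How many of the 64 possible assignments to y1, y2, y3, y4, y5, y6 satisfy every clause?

Satisfying assignments:
  y1=T y2=F y3=T y4=F y5=F y6=T
  y1=T y2=T y3=T y4=F y5=F y6=T
That's 2 in total.

2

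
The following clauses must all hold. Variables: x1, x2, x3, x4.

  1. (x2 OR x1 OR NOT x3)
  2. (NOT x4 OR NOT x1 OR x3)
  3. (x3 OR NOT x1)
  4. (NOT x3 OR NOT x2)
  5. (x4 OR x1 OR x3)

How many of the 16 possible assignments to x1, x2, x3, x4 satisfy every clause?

The models are:
  x1=F x2=F x3=F x4=T
  x1=F x2=T x3=F x4=T
  x1=T x2=F x3=T x4=F
  x1=T x2=F x3=T x4=T
Count: 4.

4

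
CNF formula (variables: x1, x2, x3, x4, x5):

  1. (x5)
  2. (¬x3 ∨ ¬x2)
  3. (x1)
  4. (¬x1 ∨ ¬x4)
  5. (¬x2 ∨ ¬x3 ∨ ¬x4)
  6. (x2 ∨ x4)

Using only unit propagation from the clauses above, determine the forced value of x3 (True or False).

False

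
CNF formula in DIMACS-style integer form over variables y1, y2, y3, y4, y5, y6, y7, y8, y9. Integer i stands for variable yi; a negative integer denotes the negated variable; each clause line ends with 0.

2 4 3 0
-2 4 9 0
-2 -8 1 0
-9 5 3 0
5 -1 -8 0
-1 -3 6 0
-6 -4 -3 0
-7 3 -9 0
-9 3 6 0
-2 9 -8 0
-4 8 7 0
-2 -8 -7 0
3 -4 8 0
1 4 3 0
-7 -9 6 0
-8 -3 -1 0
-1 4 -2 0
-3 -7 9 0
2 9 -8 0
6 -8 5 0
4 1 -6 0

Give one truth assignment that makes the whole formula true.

y1=1, y2=0, y3=0, y4=1, y5=1, y6=1, y7=0, y8=1, y9=1

Pure literal: y5 appears only positively; assign y5 = True.
Branch on y1: take y1 = True.
Set y2 = False and propagate.
Branch on y3: take y3 = False.
  then y4 is forced to True.
  then y8 is forced to True.
  then y9 is forced to True.
  then y7 is forced to False.
  then y6 is forced to True.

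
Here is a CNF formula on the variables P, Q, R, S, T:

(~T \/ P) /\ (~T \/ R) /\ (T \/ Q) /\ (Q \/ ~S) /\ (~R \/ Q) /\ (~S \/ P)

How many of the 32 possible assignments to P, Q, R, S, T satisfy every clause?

8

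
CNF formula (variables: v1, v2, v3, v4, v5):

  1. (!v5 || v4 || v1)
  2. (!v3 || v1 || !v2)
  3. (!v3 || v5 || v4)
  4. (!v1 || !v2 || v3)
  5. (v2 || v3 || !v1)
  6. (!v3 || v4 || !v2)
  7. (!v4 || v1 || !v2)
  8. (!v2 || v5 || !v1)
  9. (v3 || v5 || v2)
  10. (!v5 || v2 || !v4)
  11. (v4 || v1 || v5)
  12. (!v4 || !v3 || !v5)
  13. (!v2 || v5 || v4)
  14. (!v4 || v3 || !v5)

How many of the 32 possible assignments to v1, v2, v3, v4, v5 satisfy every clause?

3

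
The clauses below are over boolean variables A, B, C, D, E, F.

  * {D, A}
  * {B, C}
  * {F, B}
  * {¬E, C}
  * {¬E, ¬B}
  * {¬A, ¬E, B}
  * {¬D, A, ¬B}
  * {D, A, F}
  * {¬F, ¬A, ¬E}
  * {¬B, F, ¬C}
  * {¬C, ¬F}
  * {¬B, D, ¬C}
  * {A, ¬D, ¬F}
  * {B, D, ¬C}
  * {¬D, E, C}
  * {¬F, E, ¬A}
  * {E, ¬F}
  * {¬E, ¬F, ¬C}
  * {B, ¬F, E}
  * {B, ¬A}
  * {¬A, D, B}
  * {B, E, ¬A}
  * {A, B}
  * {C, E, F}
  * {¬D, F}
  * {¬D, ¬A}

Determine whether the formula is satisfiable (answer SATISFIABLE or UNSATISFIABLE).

B = True:
  propagation gives E=False, F=False, C=False; an empty clause results — contradiction.
B = False:
  propagation gives C=True, F=True; an empty clause results — contradiction.
Every branch closes, so no satisfying assignment exists.

UNSATISFIABLE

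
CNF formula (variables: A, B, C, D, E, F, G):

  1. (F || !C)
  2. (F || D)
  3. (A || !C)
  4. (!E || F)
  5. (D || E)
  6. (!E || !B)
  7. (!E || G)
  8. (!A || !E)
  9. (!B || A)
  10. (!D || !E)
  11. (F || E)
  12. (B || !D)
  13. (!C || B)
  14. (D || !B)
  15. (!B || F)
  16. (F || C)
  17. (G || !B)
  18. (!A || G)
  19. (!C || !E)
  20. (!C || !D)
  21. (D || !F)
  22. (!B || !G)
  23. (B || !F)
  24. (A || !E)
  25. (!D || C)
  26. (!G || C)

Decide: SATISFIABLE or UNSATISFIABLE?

UNSATISFIABLE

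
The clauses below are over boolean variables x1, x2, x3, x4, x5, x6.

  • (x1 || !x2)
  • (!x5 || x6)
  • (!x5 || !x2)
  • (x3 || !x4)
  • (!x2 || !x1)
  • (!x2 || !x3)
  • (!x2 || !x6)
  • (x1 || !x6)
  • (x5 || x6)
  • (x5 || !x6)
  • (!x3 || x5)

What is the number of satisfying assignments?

3

The models are:
  x1=1 x2=0 x3=0 x4=0 x5=1 x6=1
  x1=1 x2=0 x3=1 x4=0 x5=1 x6=1
  x1=1 x2=0 x3=1 x4=1 x5=1 x6=1
That's 3 in total.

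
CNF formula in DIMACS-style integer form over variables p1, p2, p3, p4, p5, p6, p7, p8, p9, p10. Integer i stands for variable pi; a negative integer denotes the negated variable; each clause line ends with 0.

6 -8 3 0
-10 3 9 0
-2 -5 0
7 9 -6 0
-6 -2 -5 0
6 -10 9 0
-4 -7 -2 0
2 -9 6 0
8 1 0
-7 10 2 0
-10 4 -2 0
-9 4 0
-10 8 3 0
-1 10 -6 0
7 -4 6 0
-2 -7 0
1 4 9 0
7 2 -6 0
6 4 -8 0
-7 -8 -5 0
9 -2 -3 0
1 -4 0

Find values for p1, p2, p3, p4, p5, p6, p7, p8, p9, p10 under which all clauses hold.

Pure literal: p5 appears only negated; assign p5 = False.
Branch on p1: take p1 = True.
Try p2 = False.
Set p3 = True and propagate.
The remaining clauses are satisfied by p4 = False, p6 = True, p7 = True, p8 = False, p9 = False, p10 = True.

p1=1, p2=0, p3=1, p4=0, p5=0, p6=1, p7=1, p8=0, p9=0, p10=1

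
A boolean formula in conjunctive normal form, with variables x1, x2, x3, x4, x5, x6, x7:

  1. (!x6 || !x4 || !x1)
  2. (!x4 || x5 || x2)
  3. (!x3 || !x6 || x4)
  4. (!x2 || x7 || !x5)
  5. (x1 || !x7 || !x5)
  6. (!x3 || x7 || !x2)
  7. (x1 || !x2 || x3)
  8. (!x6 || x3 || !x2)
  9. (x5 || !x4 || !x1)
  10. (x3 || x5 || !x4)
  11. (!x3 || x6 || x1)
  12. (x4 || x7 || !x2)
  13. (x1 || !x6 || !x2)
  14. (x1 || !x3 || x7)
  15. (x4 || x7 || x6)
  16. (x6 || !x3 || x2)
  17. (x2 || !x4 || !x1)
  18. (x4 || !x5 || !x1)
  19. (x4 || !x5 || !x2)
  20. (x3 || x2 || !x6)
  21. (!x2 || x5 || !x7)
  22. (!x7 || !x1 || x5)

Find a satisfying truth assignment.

Set x1 = True and propagate.
Branch on x2: take x2 = True.
For the remaining variables, x3 = True, x4 = True, x5 = True, x6 = False, x7 = True works.
Check each clause:
  1. (!x1 || !x6 || !x4) — !x6 is true.
  2. (x2 || !x4 || x5) — x2 is true.
  3. (x4 || !x6 || !x3) — !x6 is true.
  4. (!x5 || !x2 || x7) — x7 is true.
  5. (!x7 || x1 || !x5) — x1 is true.
  6. (!x3 || x7 || !x2) — x7 is true.
  7. (x3 || !x2 || x1) — x1 is true.
  8. (x3 || !x2 || !x6) — !x6 is true.
  9. (x5 || !x1 || !x4) — x5 is true.
  10. (x3 || !x4 || x5) — x3 is true.
  11. (x6 || x1 || !x3) — x1 is true.
  12. (x4 || !x2 || x7) — x4 is true.
  13. (!x6 || !x2 || x1) — x1 is true.
  14. (!x3 || x7 || x1) — x1 is true.
  15. (x6 || x7 || x4) — x4 is true.
  16. (x6 || x2 || !x3) — x2 is true.
  17. (!x4 || x2 || !x1) — x2 is true.
  18. (!x1 || !x5 || x4) — x4 is true.
  19. (!x5 || !x2 || x4) — x4 is true.
  20. (x3 || x2 || !x6) — x2 is true.
  21. (!x2 || x5 || !x7) — x5 is true.
  22. (!x7 || !x1 || x5) — x5 is true.

x1 = T, x2 = T, x3 = T, x4 = T, x5 = T, x6 = F, x7 = T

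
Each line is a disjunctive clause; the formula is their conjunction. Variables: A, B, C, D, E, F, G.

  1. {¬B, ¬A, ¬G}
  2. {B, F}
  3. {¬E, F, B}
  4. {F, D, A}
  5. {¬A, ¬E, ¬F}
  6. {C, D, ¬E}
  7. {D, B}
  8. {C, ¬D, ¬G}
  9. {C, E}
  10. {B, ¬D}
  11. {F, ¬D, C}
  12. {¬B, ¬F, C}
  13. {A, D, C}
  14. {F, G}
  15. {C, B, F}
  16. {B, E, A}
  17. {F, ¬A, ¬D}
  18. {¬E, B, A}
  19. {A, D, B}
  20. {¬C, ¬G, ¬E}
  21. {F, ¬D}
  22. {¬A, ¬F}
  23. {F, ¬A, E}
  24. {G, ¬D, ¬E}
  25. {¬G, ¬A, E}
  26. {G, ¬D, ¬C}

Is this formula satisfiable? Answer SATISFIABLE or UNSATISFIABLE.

SATISFIABLE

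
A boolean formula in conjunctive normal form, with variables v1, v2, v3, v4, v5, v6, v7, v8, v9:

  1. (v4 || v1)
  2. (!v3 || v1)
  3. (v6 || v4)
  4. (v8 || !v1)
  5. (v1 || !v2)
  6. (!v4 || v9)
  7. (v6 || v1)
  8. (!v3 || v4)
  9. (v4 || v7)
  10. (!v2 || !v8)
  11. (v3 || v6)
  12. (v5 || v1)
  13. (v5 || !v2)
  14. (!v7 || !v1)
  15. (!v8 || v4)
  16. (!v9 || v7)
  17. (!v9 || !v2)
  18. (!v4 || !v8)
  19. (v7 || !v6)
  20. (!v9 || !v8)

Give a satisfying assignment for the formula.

v1 = 0  v2 = 0  v3 = 0  v4 = 1  v5 = 1  v6 = 1  v7 = 1  v8 = 0  v9 = 1

Check each clause:
  1. (v4 || v1) — v4 is true.
  2. (!v3 || v1) — !v3 is true.
  3. (v6 || v4) — v4 is true.
  4. (!v1 || v8) — !v1 is true.
  5. (v1 || !v2) — !v2 is true.
  6. (v9 || !v4) — v9 is true.
  7. (v1 || v6) — v6 is true.
  8. (!v3 || v4) — v4 is true.
  9. (v4 || v7) — v4 is true.
  10. (!v8 || !v2) — !v8 is true.
  11. (v3 || v6) — v6 is true.
  12. (v1 || v5) — v5 is true.
  13. (v5 || !v2) — v5 is true.
  14. (!v7 || !v1) — !v1 is true.
  15. (v4 || !v8) — !v8 is true.
  16. (!v9 || v7) — v7 is true.
  17. (!v2 || !v9) — !v2 is true.
  18. (!v4 || !v8) — !v8 is true.
  19. (v7 || !v6) — v7 is true.
  20. (!v9 || !v8) — !v8 is true.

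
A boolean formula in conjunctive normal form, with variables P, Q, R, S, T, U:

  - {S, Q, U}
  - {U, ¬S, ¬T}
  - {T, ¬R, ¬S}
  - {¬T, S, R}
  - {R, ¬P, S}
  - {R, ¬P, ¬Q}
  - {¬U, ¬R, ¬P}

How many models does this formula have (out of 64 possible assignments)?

22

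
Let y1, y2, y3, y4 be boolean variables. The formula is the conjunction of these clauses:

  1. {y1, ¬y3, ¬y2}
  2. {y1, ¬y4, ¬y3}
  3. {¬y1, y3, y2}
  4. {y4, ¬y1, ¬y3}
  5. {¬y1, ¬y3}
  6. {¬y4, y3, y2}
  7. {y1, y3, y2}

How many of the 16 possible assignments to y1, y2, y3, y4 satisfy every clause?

5

The models are:
  y1=0 y2=0 y3=1 y4=0
  y1=0 y2=1 y3=0 y4=0
  y1=0 y2=1 y3=0 y4=1
  y1=1 y2=1 y3=0 y4=0
  y1=1 y2=1 y3=0 y4=1
That's 5 in total.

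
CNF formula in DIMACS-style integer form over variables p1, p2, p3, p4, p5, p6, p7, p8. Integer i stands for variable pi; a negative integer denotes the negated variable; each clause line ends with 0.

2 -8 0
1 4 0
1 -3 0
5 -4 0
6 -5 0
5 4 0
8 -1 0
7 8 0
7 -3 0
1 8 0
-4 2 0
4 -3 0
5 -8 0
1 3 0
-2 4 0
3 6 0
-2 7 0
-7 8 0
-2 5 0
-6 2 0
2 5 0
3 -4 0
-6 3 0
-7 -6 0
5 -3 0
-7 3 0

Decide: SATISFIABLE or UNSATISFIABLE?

p3 = True:
  propagation gives p1=True, p8=True, p2=True, p7=True; an empty clause results — contradiction.
p3 = False:
  propagation gives p1=True, p8=True, p2=True, p5=True; an empty clause results — contradiction.
Every branch closes, so no satisfying assignment exists.

UNSATISFIABLE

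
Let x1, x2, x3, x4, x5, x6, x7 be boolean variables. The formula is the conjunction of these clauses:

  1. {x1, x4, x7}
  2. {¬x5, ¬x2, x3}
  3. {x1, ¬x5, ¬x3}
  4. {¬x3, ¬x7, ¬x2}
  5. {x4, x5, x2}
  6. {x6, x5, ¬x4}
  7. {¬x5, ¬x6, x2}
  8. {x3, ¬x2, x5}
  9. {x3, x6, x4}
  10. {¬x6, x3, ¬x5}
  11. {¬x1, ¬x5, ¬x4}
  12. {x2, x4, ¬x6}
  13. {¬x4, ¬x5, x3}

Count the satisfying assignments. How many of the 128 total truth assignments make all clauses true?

Split on x5, then x3.
  x5=T, x3=T: remaining (x1,x2,x4,x6,x7) ∈ {(T,F,F,F,F); (T,F,F,F,T); (T,T,F,F,F); (T,T,F,T,F)} — 4.
  x5=T, x3=F: a clause becomes empty — 0.
  x5=F, x3=T: 8 of the 32 assignments to (x1,x2,x4,x6,x7) work.
  x5=F, x3=F: remaining (x1,x2,x4,x6,x7) ∈ {(F,F,T,T,F); (F,F,T,T,T); (T,F,T,T,F); (T,F,T,T,T)} — 4.
Total: 4 + 0 + 8 + 4 = 16.

16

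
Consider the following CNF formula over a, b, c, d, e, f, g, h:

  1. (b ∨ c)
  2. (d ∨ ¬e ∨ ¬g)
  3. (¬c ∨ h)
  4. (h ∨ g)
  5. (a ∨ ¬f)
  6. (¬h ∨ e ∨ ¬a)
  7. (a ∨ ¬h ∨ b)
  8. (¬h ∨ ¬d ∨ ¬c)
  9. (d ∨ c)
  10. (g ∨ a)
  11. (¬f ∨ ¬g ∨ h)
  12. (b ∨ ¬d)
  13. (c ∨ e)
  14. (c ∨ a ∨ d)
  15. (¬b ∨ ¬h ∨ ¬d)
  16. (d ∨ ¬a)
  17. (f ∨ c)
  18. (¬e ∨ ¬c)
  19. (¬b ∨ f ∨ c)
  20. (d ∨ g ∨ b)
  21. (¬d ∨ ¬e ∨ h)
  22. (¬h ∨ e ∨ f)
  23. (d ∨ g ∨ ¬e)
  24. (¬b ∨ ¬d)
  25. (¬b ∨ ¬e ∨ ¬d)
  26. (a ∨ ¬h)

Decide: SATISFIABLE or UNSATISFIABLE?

d = True:
  propagation gives b=True; an empty clause results — contradiction.
d = False:
  propagation gives c=True, h=True, a=False; an empty clause results — contradiction.
Every branch closes, so no satisfying assignment exists.

UNSATISFIABLE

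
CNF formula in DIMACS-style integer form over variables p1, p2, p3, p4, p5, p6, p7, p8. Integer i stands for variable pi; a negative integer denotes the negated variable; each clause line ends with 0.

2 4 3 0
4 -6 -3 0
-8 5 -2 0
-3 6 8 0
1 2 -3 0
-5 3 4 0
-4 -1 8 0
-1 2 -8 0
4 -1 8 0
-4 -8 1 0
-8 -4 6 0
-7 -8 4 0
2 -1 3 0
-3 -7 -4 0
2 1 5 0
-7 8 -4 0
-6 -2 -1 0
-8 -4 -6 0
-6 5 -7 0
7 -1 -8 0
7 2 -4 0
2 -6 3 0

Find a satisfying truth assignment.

p1=F  p2=T  p3=T  p4=T  p5=T  p6=T  p7=F  p8=F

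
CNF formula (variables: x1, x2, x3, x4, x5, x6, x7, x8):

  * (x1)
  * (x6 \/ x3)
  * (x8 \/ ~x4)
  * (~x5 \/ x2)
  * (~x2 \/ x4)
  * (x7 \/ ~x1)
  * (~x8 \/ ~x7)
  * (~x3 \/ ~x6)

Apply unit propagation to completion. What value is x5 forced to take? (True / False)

Unit clause (x1) sets x1 = True.
In (~x1 \/ x7), ~x1 is now false; x7 must hold, so x7 = True.
In (~x7 \/ ~x8), ~x7 is now false; ~x8 must hold, so x8 = False.
(~x4 \/ x8) with x8 = False leaves only ~x4, so x4 = False.
From (x4 \/ ~x2) and x4 = False: x2 = False.
In (x2 \/ ~x5), x2 is now false; ~x5 must hold, so x5 = False.

False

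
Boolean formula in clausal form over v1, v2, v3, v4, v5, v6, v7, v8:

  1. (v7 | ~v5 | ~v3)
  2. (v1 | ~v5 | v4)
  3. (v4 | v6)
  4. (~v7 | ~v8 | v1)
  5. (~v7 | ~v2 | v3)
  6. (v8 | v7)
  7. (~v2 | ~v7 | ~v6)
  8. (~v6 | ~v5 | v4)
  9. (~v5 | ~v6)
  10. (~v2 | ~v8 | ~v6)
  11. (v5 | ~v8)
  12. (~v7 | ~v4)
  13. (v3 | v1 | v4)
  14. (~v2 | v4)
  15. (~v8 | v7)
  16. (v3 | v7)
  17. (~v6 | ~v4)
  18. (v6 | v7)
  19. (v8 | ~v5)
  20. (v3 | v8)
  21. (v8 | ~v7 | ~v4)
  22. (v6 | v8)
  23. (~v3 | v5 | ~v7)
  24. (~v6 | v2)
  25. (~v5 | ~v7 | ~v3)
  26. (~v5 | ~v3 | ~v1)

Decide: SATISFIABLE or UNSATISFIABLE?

UNSATISFIABLE

v7 = True:
  propagation gives v4=False, v6=True, v2=False; an empty clause results — contradiction.
v7 = False:
  propagation gives v8=True; an empty clause results — contradiction.
Every branch closes, so no satisfying assignment exists.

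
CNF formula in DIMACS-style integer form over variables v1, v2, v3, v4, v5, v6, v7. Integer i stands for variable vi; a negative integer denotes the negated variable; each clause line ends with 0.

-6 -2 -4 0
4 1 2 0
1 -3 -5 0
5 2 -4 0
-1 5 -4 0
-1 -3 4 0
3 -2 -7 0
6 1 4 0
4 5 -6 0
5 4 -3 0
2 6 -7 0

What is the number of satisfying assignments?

24

Split on v4, then v1.
  v4=T, v1=T: 9 of the 32 assignments to (v2,v3,v5,v6,v7) work.
  v4=T, v1=F: 7 of the 32 assignments to (v2,v3,v5,v6,v7) work.
  v4=F, v1=T: 7 of the 32 assignments to (v2,v3,v5,v6,v7) work.
  v4=F, v1=F: remaining (v2,v3,v5,v6,v7) ∈ {(T,F,T,T,F)} — 1.
Total: 9 + 7 + 7 + 1 = 24.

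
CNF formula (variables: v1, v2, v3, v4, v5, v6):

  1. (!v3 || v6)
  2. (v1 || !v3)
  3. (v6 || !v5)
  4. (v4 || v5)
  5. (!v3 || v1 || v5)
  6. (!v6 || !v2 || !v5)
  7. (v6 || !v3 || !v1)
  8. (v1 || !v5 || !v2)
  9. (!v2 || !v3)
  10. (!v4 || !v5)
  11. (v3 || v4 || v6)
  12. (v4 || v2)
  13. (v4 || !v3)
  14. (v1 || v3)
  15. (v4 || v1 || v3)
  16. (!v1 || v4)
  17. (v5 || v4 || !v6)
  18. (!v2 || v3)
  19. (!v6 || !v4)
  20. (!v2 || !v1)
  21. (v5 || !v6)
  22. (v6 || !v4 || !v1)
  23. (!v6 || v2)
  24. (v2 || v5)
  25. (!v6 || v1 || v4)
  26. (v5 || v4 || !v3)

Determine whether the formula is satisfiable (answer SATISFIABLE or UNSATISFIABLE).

UNSATISFIABLE

v4 = True:
  propagation gives v5=False, v6=False, v3=False, v1=True; an empty clause results — contradiction.
v4 = False:
  propagation gives v5=True, v6=True, v2=False; an empty clause results — contradiction.
Every branch closes, so no satisfying assignment exists.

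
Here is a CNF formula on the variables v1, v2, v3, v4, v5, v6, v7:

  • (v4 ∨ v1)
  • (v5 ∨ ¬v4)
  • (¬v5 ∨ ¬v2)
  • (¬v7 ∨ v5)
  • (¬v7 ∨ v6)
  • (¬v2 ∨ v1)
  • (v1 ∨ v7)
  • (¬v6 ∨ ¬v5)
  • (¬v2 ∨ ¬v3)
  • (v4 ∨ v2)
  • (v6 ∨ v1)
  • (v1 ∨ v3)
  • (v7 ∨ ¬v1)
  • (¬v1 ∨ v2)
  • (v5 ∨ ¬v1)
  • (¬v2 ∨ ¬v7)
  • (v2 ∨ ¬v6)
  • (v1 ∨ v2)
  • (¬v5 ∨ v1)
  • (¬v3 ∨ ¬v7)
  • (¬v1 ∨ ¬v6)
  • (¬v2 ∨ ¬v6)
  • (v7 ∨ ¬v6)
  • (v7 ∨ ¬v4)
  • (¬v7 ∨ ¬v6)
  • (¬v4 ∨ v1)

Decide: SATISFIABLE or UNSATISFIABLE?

v1 = True:
  propagation gives v7=True, v5=True, v2=False; an empty clause results — contradiction.
v1 = False:
  propagation gives v4=True; an empty clause results — contradiction.
Every branch closes, so no satisfying assignment exists.

UNSATISFIABLE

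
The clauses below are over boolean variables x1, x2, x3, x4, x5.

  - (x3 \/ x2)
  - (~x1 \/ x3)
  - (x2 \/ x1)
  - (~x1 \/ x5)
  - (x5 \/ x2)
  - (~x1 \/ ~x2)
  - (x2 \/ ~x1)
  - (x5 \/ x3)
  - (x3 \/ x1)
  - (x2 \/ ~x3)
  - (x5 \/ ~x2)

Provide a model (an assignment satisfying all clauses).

x1 = False  x2 = True  x3 = True  x4 = False  x5 = True

x5 occurs only positively in the remaining clauses — set x5 = True.
Set x1 = False and propagate.
  then x2 is forced to True.
  then x3 is forced to True.
x4 is now unconstrained; take x4 = False.
Every clause has at least one true literal under this assignment.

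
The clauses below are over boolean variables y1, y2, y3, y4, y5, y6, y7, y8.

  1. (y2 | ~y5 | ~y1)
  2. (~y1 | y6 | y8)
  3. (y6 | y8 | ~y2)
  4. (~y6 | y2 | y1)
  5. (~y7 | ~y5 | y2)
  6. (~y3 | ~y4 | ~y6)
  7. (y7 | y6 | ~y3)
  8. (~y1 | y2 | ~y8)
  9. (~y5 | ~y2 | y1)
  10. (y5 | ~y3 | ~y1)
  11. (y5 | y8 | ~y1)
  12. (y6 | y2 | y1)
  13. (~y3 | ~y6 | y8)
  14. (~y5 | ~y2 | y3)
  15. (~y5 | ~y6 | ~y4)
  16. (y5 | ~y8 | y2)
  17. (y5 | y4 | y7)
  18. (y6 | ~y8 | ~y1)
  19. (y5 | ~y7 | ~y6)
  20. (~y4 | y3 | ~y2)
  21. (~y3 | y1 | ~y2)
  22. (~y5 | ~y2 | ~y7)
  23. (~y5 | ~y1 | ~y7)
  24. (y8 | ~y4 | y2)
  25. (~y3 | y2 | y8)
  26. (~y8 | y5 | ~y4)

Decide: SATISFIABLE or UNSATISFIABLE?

Branch on y1: take y1 = False.
The remaining clauses are satisfied by y2 = True, y3 = False, y4 = False, y5 = False, y6 = False, y7 = True, y8 = True.
So y1 = False, y2 = True, y3 = False, y4 = False, y5 = False, y6 = False, y7 = True, y8 = True is a satisfying assignment.

SATISFIABLE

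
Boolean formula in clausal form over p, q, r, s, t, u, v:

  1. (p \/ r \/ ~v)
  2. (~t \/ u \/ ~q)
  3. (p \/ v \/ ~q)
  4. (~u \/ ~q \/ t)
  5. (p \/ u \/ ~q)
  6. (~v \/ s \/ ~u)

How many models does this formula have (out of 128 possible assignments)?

Case analysis on q and u:
  q=1, u=1: 7 of the 32 assignments to (p,r,s,t,v) work.
  q=1, u=0: forces p=1; t=0; r, s, v free → 2^3 = 8.
  q=0, u=1: t free; 11 ways for (p,r,s,v) × 2^1 = 22.
  q=0, u=0: s, t free; 7 ways for (p,r,v) × 2^2 = 28.
Total: 7 + 8 + 22 + 28 = 65.

65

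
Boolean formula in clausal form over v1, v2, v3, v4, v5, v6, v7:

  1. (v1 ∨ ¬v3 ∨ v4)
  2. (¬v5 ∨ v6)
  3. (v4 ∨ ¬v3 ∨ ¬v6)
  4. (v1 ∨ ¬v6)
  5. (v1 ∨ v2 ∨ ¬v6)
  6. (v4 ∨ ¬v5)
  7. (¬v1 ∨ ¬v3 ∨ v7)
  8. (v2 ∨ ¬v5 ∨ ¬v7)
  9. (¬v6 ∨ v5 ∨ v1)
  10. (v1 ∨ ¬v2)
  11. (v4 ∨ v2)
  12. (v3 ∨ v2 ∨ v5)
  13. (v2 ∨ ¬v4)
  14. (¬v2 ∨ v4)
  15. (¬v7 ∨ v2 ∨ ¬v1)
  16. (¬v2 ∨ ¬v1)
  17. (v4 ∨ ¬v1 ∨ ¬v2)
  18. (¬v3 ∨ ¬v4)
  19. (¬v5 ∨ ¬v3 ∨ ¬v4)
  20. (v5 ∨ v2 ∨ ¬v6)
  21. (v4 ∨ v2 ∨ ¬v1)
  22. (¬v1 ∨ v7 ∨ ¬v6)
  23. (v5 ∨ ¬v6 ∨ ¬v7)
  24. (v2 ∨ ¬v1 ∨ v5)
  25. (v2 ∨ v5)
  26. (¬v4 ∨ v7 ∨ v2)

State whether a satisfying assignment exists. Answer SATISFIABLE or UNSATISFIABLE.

UNSATISFIABLE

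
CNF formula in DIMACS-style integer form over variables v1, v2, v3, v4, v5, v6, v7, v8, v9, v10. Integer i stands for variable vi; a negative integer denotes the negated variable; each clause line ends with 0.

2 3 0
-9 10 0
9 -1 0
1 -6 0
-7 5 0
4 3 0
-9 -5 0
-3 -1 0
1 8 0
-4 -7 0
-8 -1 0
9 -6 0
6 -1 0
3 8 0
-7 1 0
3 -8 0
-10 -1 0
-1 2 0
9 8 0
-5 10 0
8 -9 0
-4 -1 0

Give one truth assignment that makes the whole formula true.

v7 occurs only negated in the remaining clauses — set v7 = False.
Set v1 = False and propagate.
  then v6 is forced to False.
  then v8 is forced to True.
  then v3 is forced to True.
Try v5 = False.
Set v9 = False and propagate.
v2, v4, v10 are now unconstrained; take v2 = False, v4 = True, v10 = False.

v1 = False  v2 = False  v3 = True  v4 = True  v5 = False  v6 = False  v7 = False  v8 = True  v9 = False  v10 = False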